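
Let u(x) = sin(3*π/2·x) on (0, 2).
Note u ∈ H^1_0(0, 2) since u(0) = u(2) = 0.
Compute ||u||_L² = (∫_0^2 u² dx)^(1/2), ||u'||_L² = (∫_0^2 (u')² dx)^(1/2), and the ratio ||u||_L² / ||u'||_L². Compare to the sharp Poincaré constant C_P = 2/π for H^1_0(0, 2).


||u||_L² / ||u'||_L² = 2/(3*π) < C_P = 2/π.

u(x) = sin(3*π/2·x), so u'(x) = 3*π*cos(3*π*x/2)/2.
Writing u(x) = A·sin(kπx/L) with A = 1 and k = 3, use ∫_0^L sin²(kπx/L) dx = L/2 and ∫_0^L cos²(kπx/L) dx = L/2.
u² = 1·sin²(3*π/2·x) and (u')² = 9*π^2/4·cos²(3*π/2·x), and each of sin², cos² integrates to L/2 = 1 over (0, 2).
∫_0^2 u² dx = 1, so ||u||_L² = 1.
∫_0^2 (u')² dx = 9*π^2/4, so ||u'||_L² = 3*π/2.
Ratio ||u||_L² / ||u'||_L² = 2/(3*π).
Sharp Poincaré constant on H^1_0(0, 2) is C_P = L/π = 2/π, achieved by sin(π/2·x).
This is the k = 3 harmonic; the ratio L/(kπ) is strictly less than C_P = L/π, consistent with the sharp inequality ||u||_L² ≤ C_P ||u'||_L².


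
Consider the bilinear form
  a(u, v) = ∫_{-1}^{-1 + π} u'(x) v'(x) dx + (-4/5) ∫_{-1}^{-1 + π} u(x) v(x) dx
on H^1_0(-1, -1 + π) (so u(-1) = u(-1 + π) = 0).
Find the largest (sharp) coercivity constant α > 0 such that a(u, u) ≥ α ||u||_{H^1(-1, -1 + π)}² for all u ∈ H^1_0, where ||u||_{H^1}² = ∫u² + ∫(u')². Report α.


α = 1/10

Coercivity of a(·,·) on H^1_0(-1, -1 + π) means a(u, u) ≥ α ||u||_{H^1}² for every u ∈ H^1_0.
The interval has length L = π, and Poincaré/coercivity depend only on L. Here a(u, u) = ∫(u')² + (-4/5)·∫u².
Here c = -4/5 < 0 with |c| < (π/L)² = 1, so coercivity still holds. The condition a(u,u) ≥ α||u||_{H^1}² reads (1−α)∫(u')² ≥ (α−c)∫u². Any admissible α is ≤ 1 (rapidly oscillating u have ∫u²/∫(u')² → 0), and α = 1 would force 0 ≥ (1−c)∫u², impossible since c < 1; so 1−α > 0. By the sharp Poincaré inequality on H^1_0 of an interval of length L, ∫(u')² ≥ (π/L)²∫u² with equality for the first sine mode sin(π(x−x₀)/L) (x₀ the left endpoint), so the inequality holds for all u iff (1−α)(π/L)² ≥ α − c, i.e. α ≤ ((π/L)² + c)/((π/L)² + 1) = (1 + c(L/π)²)/(1 + (L/π)²). (Direct route, valid since c ≤ 0: Poincaré gives c∫u² ≥ c(L/π)²∫(u')², so a(u,u) ≥ (1 + c(L/π)²)∫(u')², while ||u||_{H^1}² ≤ (1 + (L/π)²)∫(u')²; dividing yields the same α.) With (π/L)² = 1 and c = -4/5, the largest admissible constant is α = ((π/L)² + c)/((π/L)² + 1).
Simplifying, α = 1/10.


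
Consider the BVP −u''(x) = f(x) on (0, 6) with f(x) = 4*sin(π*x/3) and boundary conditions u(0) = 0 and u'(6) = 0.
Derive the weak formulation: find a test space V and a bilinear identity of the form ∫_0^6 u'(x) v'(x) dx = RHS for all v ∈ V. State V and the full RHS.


V = {v ∈ H^1(0, 6) : v(0) = 0} (test functions vanish at x = 0 where u is specified); weak form: ∫_0^6 u'v' dx = ∫_0^6 (4*sin(π*x/3)) v dx for all v ∈ V.

Multiply both sides by a test function v and integrate from 0 to 6:
  ∫_0^6 −u''(x) v(x) dx = ∫_0^6 f(x) v(x) dx.
Integrate the LHS by parts once:
  ∫_0^6 −u'' v dx = −[u'(x) v(x)]_0^6 + ∫_0^6 u'(x) v'(x) dx.
Thus ∫_0^6 u'(x) v'(x) dx = ∫_0^6 f(x) v(x) dx + [u'(x) v(x)]_0^6.
Choose V so that boundary terms are either known or forced to vanish.
Mixed BC: u(0) = 0 (Dirichlet) and u'(6) = 0 (Neumann). Define V = {v ∈ H^1(0, 6) : v(0) = 0}. Then [u' v]_0^6 = u'(6)·v(6) − u'(0)·0 = 0.
Weak formulation: find u (satisfying any essential BC) such that ∫_0^6 u'(x) v'(x) dx = ∫_0^6 f v dx for all v ∈ V (Dirichlet at 0 absorbed into V; the Neumann datum at x = 6 is zero, so no boundary term remains).
Substituting f(x) = 4*sin(π*x/3), the right-hand side is ∫_0^6 (4*sin(π*x/3)) v dx.


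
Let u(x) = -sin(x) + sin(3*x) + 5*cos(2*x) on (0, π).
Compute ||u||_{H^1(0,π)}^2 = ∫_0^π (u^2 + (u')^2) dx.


||u||_{H^1(0,π)}^2 = 280/3 + 137*π/2

u'(x) = -10*sin(2*x) - cos(x) + 3*cos(3*x).
Expand u² and (u')² and integrate term by term on (0, π), using: for integers n ≥ 1, ∫_0^π sin²(nx) dx = ∫_0^π cos²(nx) dx = π/2; for n ≠ n', ∫_0^π sin(nx)sin(n'x) dx = ∫_0^π cos(nx)cos(n'x) dx = 0; and by product-to-sum, ∫_0^π sin(nx)cos(n'x) dx = ½∫_0^π [sin((n+n')x) + sin((n−n')x)] dx, which is 0 when n+n' is even and 2n/(n²−n'²) when n+n' is odd (it need not vanish on (0, π)).
  u² squared terms: (-1)²·∫sin(x)² dx = 1·π/2 = π/2;  (5)²·∫cos(2x)² dx = 25·π/2 = 25*π/2;  (1)²·∫sin(3x)² dx = 1·π/2 = π/2.
  u² cross terms: 2·(-1)·(5)·∫sin(x)·cos(2x) dx = -10·(-2/3) = 20/3;  2·(-1)·(1)·∫sin(x)·sin(3x) dx = -2·(0) = 0;  2·(5)·(1)·∫cos(2x)·sin(3x) dx = 10·(6/5) = 12.
  So ∫_0^π u² dx = π/2 + 25*π/2 + π/2 + 20/3 + 0 + 12 = 56/3 + 27*π/2.
  (u')² squared terms: (-1)²·∫cos(x)² dx = 1·π/2 = π/2;  (-10)²·∫sin(2x)² dx = 100·π/2 = 50*π;  (3)²·∫cos(3x)² dx = 9·π/2 = 9*π/2.
  (u')² cross terms: 2·(-1)·(-10)·∫cos(x)·sin(2x) dx = 20·(4/3) = 80/3;  2·(-1)·(3)·∫cos(x)·cos(3x) dx = -6·(0) = 0;  2·(-10)·(3)·∫sin(2x)·cos(3x) dx = -60·(-4/5) = 48.
  So ∫_0^π (u')² dx = π/2 + 50*π + 9*π/2 + 80/3 + 0 + 48 = 224/3 + 55*π.
||u||_{H^1}^2 = (56/3 + 27*π/2) + (224/3 + 55*π) = 280/3 + 137*π/2.


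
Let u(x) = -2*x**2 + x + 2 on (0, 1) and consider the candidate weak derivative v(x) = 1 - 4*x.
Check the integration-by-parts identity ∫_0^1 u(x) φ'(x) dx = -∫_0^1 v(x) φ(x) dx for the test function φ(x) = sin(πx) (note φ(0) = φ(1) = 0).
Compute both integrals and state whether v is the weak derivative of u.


LHS = 2/π, RHS = 2/π. Yes, v = u' weakly.

u(x) = -2*x**2 + x + 2, classical derivative u'(x) = 1 - 4*x.
φ(x) = sin(πx), so φ'(x) = π*cos(π*x).
Note φ(0) = φ(1) = 0, so the boundary term u·φ vanishes.
LHS = ∫_0^1 u(x) φ'(x) dx = ∫_0^1 (-2*π*x^2*cos(π*x) + π*x*cos(π*x) + 2*π*cos(π*x)) dx. Term by term:
  ∫_0^1 2*π*cos(π*x) dx = 0;  ∫_0^1 π*x*cos(π*x) dx = -2/π;  ∫_0^1 -2*π*x^2*cos(π*x) dx = 4/π.
Sum: 0 − 2/π + 4/π = 2/π.
So LHS = 2/π.
∫_0^1 v(x) φ(x) dx = ∫_0^1 (-4*x*sin(π*x) + sin(π*x)) dx. Term by term:
  ∫_0^1 -4*x*sin(π*x) dx = -4/π;  ∫_0^1 sin(π*x) dx = 2/π.
Sum: -4/π + 2/π = -2/π.
So RHS = -∫_0^1 v(x) φ(x) dx = 2/π.
LHS = RHS, so the identity holds for this test φ.
Moreover u is smooth here and v(x) = u'(x) = 1 - 4*x pointwise, so the identity holds for every test function. Hence v is the weak derivative of u.


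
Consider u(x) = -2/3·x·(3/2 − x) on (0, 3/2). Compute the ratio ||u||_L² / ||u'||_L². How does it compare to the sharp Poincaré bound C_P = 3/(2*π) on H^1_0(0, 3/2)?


||u||_L² / ||u'||_L² = 3*sqrt(10)/20 < C_P = 3/(2*π).

u(x) = -2/3·x·(3/2 − x), so u'(x) = 4*x/3 - 1.
u(x) = -2/3·x·(3/2 − x) vanishes at x = 0 and x = 3/2, so u ∈ H^1_0(0, 3/2). Differentiate via the product rule and integrate the resulting polynomials term by term.
  ∫_0^3/2 u² dx = ∫_0^3/2 (4*x^4/9 - 4*x^3/3 + x^2) dx. Term by term:
    ∫_0^3/2 4*x^4/9 dx = 27/40;  ∫_0^3/2 -4*x^3/3 dx = -27/16;  ∫_0^3/2 x^2 dx = 9/8.
  Sum: 27/40 − 27/16 + 9/8 = 9/80.
  ∫_0^3/2 (u')² dx = ∫_0^3/2 (16*x^2/9 - 8*x/3 + 1) dx. Term by term:
    ∫_0^3/2 16*x^2/9 dx = 2;  ∫_0^3/2 -8*x/3 dx = -3;  ∫_0^3/2 1 dx = 3/2.
  Sum: 2 − 3 + 3/2 = 1/2.
∫_0^3/2 u² dx = 9/80, so ||u||_L² = 3*sqrt(5)/20.
∫_0^3/2 (u')² dx = 1/2, so ||u'||_L² = sqrt(2)/2.
Ratio ||u||_L² / ||u'||_L² = 3*sqrt(10)/20.
Sharp Poincaré constant on H^1_0(0, 3/2) is C_P = L/π = 3/(2*π), achieved by sin(2*π/3·x).
A polynomial bump cannot attain the sharp Poincaré constant (only the first sine eigenfunction does), so the ratio is strictly less than C_P, consistent with ||u||_L² ≤ C_P ||u'||_L².


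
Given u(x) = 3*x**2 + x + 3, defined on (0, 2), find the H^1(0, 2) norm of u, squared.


||u||_{H^1}^2 = 4264/15

The H^1 norm (squared) on an interval (0, L) is
  ||u||_{H^1}^2 = ∫_0^L u(x)^2 dx + ∫_0^L u'(x)^2 dx.
Compute u'(x) = 6*x + 1.
Then u(x)^2 = 9*x**4 + 6*x**3 + 19*x**2 + 6*x + 9 and u'(x)^2 = 36*x**2 + 12*x + 1.
Integrate each monomial from 0 to 2 using ∫_0^2 c·x^n dx = c·2^(n+1)/(n+1):
  ∫_0^2 u(x)^2 dx = ∫_0^2 (9*x^4 + 6*x^3 + 19*x^2 + 6*x + 9) dx. Term by term:
    ∫_0^2 9*x^4 dx = 288/5;  ∫_0^2 6*x^3 dx = 24;  ∫_0^2 19*x^2 dx = 152/3;
    ∫_0^2 6*x dx = 12;  ∫_0^2 9 dx = 18.
  Sum: 288/5 + 24 + 152/3 + 12 + 18 = 2434/15.
  ∫_0^2 u'(x)^2 dx = ∫_0^2 (36*x^2 + 12*x + 1) dx. Term by term:
    ∫_0^2 36*x^2 dx = 96;  ∫_0^2 12*x dx = 24;  ∫_0^2 1 dx = 2.
  Sum: 96 + 24 + 2 = 122.
Adding: ||u||_{H^1}^2 = 2434/15 + 122 = 4264/15.


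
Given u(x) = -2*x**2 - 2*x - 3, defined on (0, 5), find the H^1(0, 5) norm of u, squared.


||u||_{H^1}^2 = 16495/3

The H^1 norm (squared) on an interval (0, L) is
  ||u||_{H^1}^2 = ∫_0^L u(x)^2 dx + ∫_0^L u'(x)^2 dx.
Compute u'(x) = -4*x - 2.
Then u(x)^2 = 4*x**4 + 8*x**3 + 16*x**2 + 12*x + 9 and u'(x)^2 = 16*x**2 + 16*x + 4.
Integrate each monomial from 0 to 5 using ∫_0^5 c·x^n dx = c·5^(n+1)/(n+1):
  ∫_0^5 u(x)^2 dx = ∫_0^5 (4*x^4 + 8*x^3 + 16*x^2 + 12*x + 9) dx. Term by term:
    ∫_0^5 4*x^4 dx = 2500;  ∫_0^5 8*x^3 dx = 1250;  ∫_0^5 16*x^2 dx = 2000/3;
    ∫_0^5 12*x dx = 150;  ∫_0^5 9 dx = 45.
  Sum: 2500 + 1250 + 2000/3 + 150 + 45 = 13835/3.
  ∫_0^5 u'(x)^2 dx = ∫_0^5 (16*x^2 + 16*x + 4) dx. Term by term:
    ∫_0^5 16*x^2 dx = 2000/3;  ∫_0^5 16*x dx = 200;  ∫_0^5 4 dx = 20.
  Sum: 2000/3 + 200 + 20 = 2660/3.
Adding: ||u||_{H^1}^2 = 13835/3 + 2660/3 = 16495/3.


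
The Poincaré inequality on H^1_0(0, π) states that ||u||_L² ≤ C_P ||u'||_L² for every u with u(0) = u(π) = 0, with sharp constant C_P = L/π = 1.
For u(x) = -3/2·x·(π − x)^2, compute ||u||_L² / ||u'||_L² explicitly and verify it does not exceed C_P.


||u||_L² / ||u'||_L² = sqrt(14)*π/14 < C_P = 1.

u(x) = -3/2·x·(π − x)^2, so u'(x) = 3*(π - 3*x)*(x - π)/2.
u(x) = -3/2·x·(π − x)^2 vanishes at x = 0 and x = π, so u ∈ H^1_0(0, π). Differentiate via the product rule and integrate the resulting polynomials term by term.
  ∫_0^π u² dx = ∫_0^π (9*x^6/4 - 9*π*x^5 + 27*π^2*x^4/2 - 9*π^3*x^3 + 9*π^4*x^2/4) dx. Term by term:
    ∫_0^π 9*x^6/4 dx = 9*π^7/28;  ∫_0^π -9*π*x^5 dx = -3*π^7/2;  ∫_0^π 27*π^2*x^4/2 dx = 27*π^7/10;
    ∫_0^π -9*π^3*x^3 dx = -9*π^7/4;  ∫_0^π 9*π^4*x^2/4 dx = 3*π^7/4.
  Sum: 9*π^7/28 − 3*π^7/2 + 27*π^7/10 − 9*π^7/4 + 3*π^7/4 = 3*π^7/140.
  ∫_0^π (u')² dx = ∫_0^π (81*x^4/4 - 54*π*x^3 + 99*π^2*x^2/2 - 18*π^3*x + 9*π^4/4) dx. Term by term:
    ∫_0^π 81*x^4/4 dx = 81*π^5/20;  ∫_0^π -54*π*x^3 dx = -27*π^5/2;  ∫_0^π 99*π^2*x^2/2 dx = 33*π^5/2;
    ∫_0^π -18*π^3*x dx = -9*π^5;  ∫_0^π 9*π^4/4 dx = 9*π^5/4.
  Sum: 81*π^5/20 − 27*π^5/2 + 33*π^5/2 − 9*π^5 + 9*π^5/4 = 3*π^5/10.
∫_0^π u² dx = 3*π^7/140, so ||u||_L² = sqrt(105)*π^(7/2)/70.
∫_0^π (u')² dx = 3*π^5/10, so ||u'||_L² = sqrt(30)*π^(5/2)/10.
Ratio ||u||_L² / ||u'||_L² = sqrt(14)*π/14.
Sharp Poincaré constant on H^1_0(0, π) is C_P = L/π = 1, achieved by sin(x).
A polynomial bump cannot attain the sharp Poincaré constant (only the first sine eigenfunction does), so the ratio is strictly less than C_P, consistent with ||u||_L² ≤ C_P ||u'||_L².


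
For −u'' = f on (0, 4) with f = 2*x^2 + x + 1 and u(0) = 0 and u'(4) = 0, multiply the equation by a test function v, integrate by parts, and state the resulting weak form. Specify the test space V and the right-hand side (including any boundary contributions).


V = {v ∈ H^1(0, 4) : v(0) = 0} (test functions vanish at x = 0 where u is specified); weak form: ∫_0^4 u'v' dx = ∫_0^4 (2*x^2 + x + 1) v dx for all v ∈ V.

Multiply both sides by a test function v and integrate from 0 to 4:
  ∫_0^4 −u''(x) v(x) dx = ∫_0^4 f(x) v(x) dx.
Integrate the LHS by parts once:
  ∫_0^4 −u'' v dx = −[u'(x) v(x)]_0^4 + ∫_0^4 u'(x) v'(x) dx.
Thus ∫_0^4 u'(x) v'(x) dx = ∫_0^4 f(x) v(x) dx + [u'(x) v(x)]_0^4.
Choose V so that boundary terms are either known or forced to vanish.
Mixed BC: u(0) = 0 (Dirichlet) and u'(4) = 0 (Neumann). Define V = {v ∈ H^1(0, 4) : v(0) = 0}. Then [u' v]_0^4 = u'(4)·v(4) − u'(0)·0 = 0.
Weak formulation: find u (satisfying any essential BC) such that ∫_0^4 u'(x) v'(x) dx = ∫_0^4 f v dx for all v ∈ V (Dirichlet at 0 absorbed into V; the Neumann datum at x = 4 is zero, so no boundary term remains).
Substituting f(x) = 2*x^2 + x + 1, the right-hand side is ∫_0^4 (2*x^2 + x + 1) v dx.


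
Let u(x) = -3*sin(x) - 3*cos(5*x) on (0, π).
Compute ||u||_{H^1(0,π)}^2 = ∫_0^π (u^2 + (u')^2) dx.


||u||_{H^1(0,π)}^2 = 126*π

u'(x) = 15*sin(5*x) - 3*cos(x).
Expand u² and (u')² and integrate term by term on (0, π), using: for integers n ≥ 1, ∫_0^π sin²(nx) dx = ∫_0^π cos²(nx) dx = π/2; for n ≠ n', ∫_0^π sin(nx)sin(n'x) dx = ∫_0^π cos(nx)cos(n'x) dx = 0; and by product-to-sum, ∫_0^π sin(nx)cos(n'x) dx = ½∫_0^π [sin((n+n')x) + sin((n−n')x)] dx, which is 0 when n+n' is even and 2n/(n²−n'²) when n+n' is odd (it need not vanish on (0, π)).
  u² squared terms: (-3)²·∫cos(5x)² dx = 9·π/2 = 9*π/2;  (-3)²·∫sin(x)² dx = 9·π/2 = 9*π/2.
  u² cross terms: 2·(-3)·(-3)·∫cos(5x)·sin(x) dx = 18·(0) = 0.
  So ∫_0^π u² dx = 9*π/2 + 9*π/2 + 0 = 9*π.
  (u')² squared terms: (-3)²·∫cos(x)² dx = 9·π/2 = 9*π/2;  (15)²·∫sin(5x)² dx = 225·π/2 = 225*π/2.
  (u')² cross terms: 2·(-3)·(15)·∫cos(x)·sin(5x) dx = -90·(0) = 0.
  So ∫_0^π (u')² dx = 9*π/2 + 225*π/2 + 0 = 117*π.
||u||_{H^1}^2 = (9*π) + (117*π) = 126*π.


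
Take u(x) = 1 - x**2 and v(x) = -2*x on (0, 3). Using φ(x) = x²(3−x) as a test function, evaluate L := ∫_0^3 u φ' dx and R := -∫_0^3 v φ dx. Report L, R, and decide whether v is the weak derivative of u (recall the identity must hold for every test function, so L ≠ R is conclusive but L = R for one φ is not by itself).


LHS = 243/10, RHS = 243/10. Yes, v = u' weakly.

u(x) = 1 - x**2, classical derivative u'(x) = -2*x.
φ(x) = x²(3−x), so φ'(x) = 3*x*(2 - x).
Note φ(0) = φ(3) = 0, so the boundary term u·φ vanishes.
LHS = ∫_0^3 u(x) φ'(x) dx = ∫_0^3 (3*x^4 - 6*x^3 - 3*x^2 + 6*x) dx. Term by term:
  ∫_0^3 3*x^4 dx = 729/5;  ∫_0^3 -6*x^3 dx = -243/2;  ∫_0^3 -3*x^2 dx = -27;
  ∫_0^3 6*x dx = 27.
Sum: 729/5 − 243/2 − 27 + 27 = 243/10.
So LHS = 243/10.
∫_0^3 v(x) φ(x) dx = ∫_0^3 (2*x^4 - 6*x^3) dx. Term by term:
  ∫_0^3 2*x^4 dx = 486/5;  ∫_0^3 -6*x^3 dx = -243/2.
Sum: 486/5 − 243/2 = -243/10.
So RHS = -∫_0^3 v(x) φ(x) dx = 243/10.
LHS = RHS, so the identity holds for this test φ.
Moreover u is smooth here and v(x) = u'(x) = -2*x pointwise, so the identity holds for every test function. Hence v is the weak derivative of u.


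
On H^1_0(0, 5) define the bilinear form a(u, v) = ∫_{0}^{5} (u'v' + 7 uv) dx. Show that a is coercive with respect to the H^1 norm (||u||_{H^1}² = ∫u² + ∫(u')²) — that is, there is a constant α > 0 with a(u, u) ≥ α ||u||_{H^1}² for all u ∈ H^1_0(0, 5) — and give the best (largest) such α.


α = 1

Coercivity of a(·,·) on H^1_0(0, 5) means a(u, u) ≥ α ||u||_{H^1}² for every u ∈ H^1_0.
The interval has length L = 5, and Poincaré/coercivity depend only on L. Here a(u, u) = ∫(u')² + (7)·∫u².
Here c = 7 ≥ 1, so a(u,u) = ∫(u')² + c∫u² ≥ ∫(u')² + ∫u² = ||u||_{H^1}², i.e. α = 1 works. No larger α is possible: a(u,u) ≥ α||u||_{H^1}² means (1−α)∫(u')² ≥ (α−c)∫u², and for the modes u_n = sin(nπ(x−x₀)/L) (x₀ the left endpoint) one has ∫u_n²/∫(u_n')² = (L/(nπ))² → 0, so a(u_n,u_n)/||u_n||_{H^1}² → 1. Hence the optimal constant is α = 1.
Therefore α = 1.


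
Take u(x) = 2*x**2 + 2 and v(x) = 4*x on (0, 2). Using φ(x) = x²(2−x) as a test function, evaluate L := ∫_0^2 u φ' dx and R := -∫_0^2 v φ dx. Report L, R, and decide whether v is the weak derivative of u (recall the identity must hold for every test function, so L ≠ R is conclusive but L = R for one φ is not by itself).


LHS = -32/5, RHS = -32/5. Yes, v = u' weakly.

u(x) = 2*x**2 + 2, classical derivative u'(x) = 4*x.
φ(x) = x²(2−x), so φ'(x) = x*(4 - 3*x).
Note φ(0) = φ(2) = 0, so the boundary term u·φ vanishes.
LHS = ∫_0^2 u(x) φ'(x) dx = ∫_0^2 (-6*x^4 + 8*x^3 - 6*x^2 + 8*x) dx. Term by term:
  ∫_0^2 -6*x^4 dx = -192/5;  ∫_0^2 8*x^3 dx = 32;  ∫_0^2 -6*x^2 dx = -16;
  ∫_0^2 8*x dx = 16.
Sum: -192/5 + 32 − 16 + 16 = -32/5.
So LHS = -32/5.
∫_0^2 v(x) φ(x) dx = ∫_0^2 (-4*x^4 + 8*x^3) dx. Term by term:
  ∫_0^2 -4*x^4 dx = -128/5;  ∫_0^2 8*x^3 dx = 32.
Sum: -128/5 + 32 = 32/5.
So RHS = -∫_0^2 v(x) φ(x) dx = -32/5.
LHS = RHS, so the identity holds for this test φ.
Moreover u is smooth here and v(x) = u'(x) = 4*x pointwise, so the identity holds for every test function. Hence v is the weak derivative of u.


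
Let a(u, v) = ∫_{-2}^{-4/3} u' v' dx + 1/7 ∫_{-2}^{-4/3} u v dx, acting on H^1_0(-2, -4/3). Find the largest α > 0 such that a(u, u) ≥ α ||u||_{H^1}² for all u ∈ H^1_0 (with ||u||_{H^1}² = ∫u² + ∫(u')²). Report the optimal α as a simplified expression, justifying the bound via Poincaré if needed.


α = (4 + 63*π^2)/(7*(4 + 9*π^2))

Coercivity of a(·,·) on H^1_0(-2, -4/3) means a(u, u) ≥ α ||u||_{H^1}² for every u ∈ H^1_0.
The interval has length L = 2/3, and Poincaré/coercivity depend only on L. Here a(u, u) = ∫(u')² + (1/7)·∫u².
Here 0 < c = 1/7 < 1. The condition a(u,u) ≥ α||u||_{H^1}² reads (1−α)∫(u')² ≥ (α−c)∫u². Any admissible α is ≤ 1 (rapidly oscillating u have ∫u²/∫(u')² → 0), and α = 1 would force 0 ≥ (1−c)∫u², impossible since c < 1; so 1−α > 0. By the sharp Poincaré inequality on H^1_0 of an interval of length L, ∫(u')² ≥ (π/L)²∫u² with equality for the first sine mode sin(π(x−x₀)/L) (x₀ the left endpoint), so the inequality holds for all u iff (1−α)(π/L)² ≥ α − c, i.e. α ≤ ((π/L)² + c)/((π/L)² + 1) = (1 + c(L/π)²)/(1 + (L/π)²). With (π/L)² = 9*π^2/4 and c = 1/7, the largest admissible constant is α = ((π/L)² + c)/((π/L)² + 1).
Simplifying, α = (4 + 63*π^2)/(7*(4 + 9*π^2)).


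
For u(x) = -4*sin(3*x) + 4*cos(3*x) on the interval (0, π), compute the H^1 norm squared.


||u||_{H^1(0,π)}^2 = 160*π

u'(x) = -12*sin(3*x) - 12*cos(3*x).
Expand u² and (u')² and integrate term by term on (0, π), using: for integers n ≥ 1, ∫_0^π sin²(nx) dx = ∫_0^π cos²(nx) dx = π/2; for n ≠ n', ∫_0^π sin(nx)sin(n'x) dx = ∫_0^π cos(nx)cos(n'x) dx = 0; and by product-to-sum, ∫_0^π sin(nx)cos(n'x) dx = ½∫_0^π [sin((n+n')x) + sin((n−n')x)] dx, which is 0 when n+n' is even and 2n/(n²−n'²) when n+n' is odd (it need not vanish on (0, π)).
  u² squared terms: (-4)²·∫sin(3x)² dx = 16·π/2 = 8*π;  (4)²·∫cos(3x)² dx = 16·π/2 = 8*π.
  u² cross terms: 2·(-4)·(4)·∫sin(3x)·cos(3x) dx = -32·(0) = 0.
  So ∫_0^π u² dx = 8*π + 8*π + 0 = 16*π.
  (u')² squared terms: (-12)²·∫cos(3x)² dx = 144·π/2 = 72*π;  (-12)²·∫sin(3x)² dx = 144·π/2 = 72*π.
  (u')² cross terms: 2·(-12)·(-12)·∫cos(3x)·sin(3x) dx = 288·(0) = 0.
  So ∫_0^π (u')² dx = 72*π + 72*π + 0 = 144*π.
||u||_{H^1}^2 = (16*π) + (144*π) = 160*π.


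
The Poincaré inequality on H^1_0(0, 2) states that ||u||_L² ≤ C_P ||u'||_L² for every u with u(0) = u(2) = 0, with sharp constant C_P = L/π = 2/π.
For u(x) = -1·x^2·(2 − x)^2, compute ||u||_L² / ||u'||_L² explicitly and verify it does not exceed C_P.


||u||_L² / ||u'||_L² = sqrt(3)/3 < C_P = 2/π.

u(x) = -1·x^2·(2 − x)^2, so u'(x) = 4*x*(-x^2 + 3*x - 2).
u(x) = -1·x^2·(2 − x)^2 vanishes at x = 0 and x = 2, so u ∈ H^1_0(0, 2). Differentiate via the product rule and integrate the resulting polynomials term by term.
  ∫_0^2 u² dx = ∫_0^2 (x^8 - 8*x^7 + 24*x^6 - 32*x^5 + 16*x^4) dx. Term by term:
    ∫_0^2 x^8 dx = 512/9;  ∫_0^2 -8*x^7 dx = -256;  ∫_0^2 24*x^6 dx = 3072/7;
    ∫_0^2 -32*x^5 dx = -1024/3;  ∫_0^2 16*x^4 dx = 512/5.
  Sum: 512/9 − 256 + 3072/7 − 1024/3 + 512/5 = 256/315.
  ∫_0^2 (u')² dx = ∫_0^2 (16*x^6 - 96*x^5 + 208*x^4 - 192*x^3 + 64*x^2) dx. Term by term:
    ∫_0^2 16*x^6 dx = 2048/7;  ∫_0^2 -96*x^5 dx = -1024;  ∫_0^2 208*x^4 dx = 6656/5;
    ∫_0^2 -192*x^3 dx = -768;  ∫_0^2 64*x^2 dx = 512/3.
  Sum: 2048/7 − 1024 + 6656/5 − 768 + 512/3 = 256/105.
∫_0^2 u² dx = 256/315, so ||u||_L² = 16*sqrt(35)/105.
∫_0^2 (u')² dx = 256/105, so ||u'||_L² = 16*sqrt(105)/105.
Ratio ||u||_L² / ||u'||_L² = sqrt(3)/3.
Sharp Poincaré constant on H^1_0(0, 2) is C_P = L/π = 2/π, achieved by sin(π/2·x).
A polynomial bump cannot attain the sharp Poincaré constant (only the first sine eigenfunction does), so the ratio is strictly less than C_P, consistent with ||u||_L² ≤ C_P ||u'||_L².


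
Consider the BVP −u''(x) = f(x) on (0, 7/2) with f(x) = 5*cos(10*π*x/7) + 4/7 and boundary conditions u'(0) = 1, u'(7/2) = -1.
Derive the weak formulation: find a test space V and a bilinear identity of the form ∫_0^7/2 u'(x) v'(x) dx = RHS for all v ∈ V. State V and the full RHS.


V = H^1(0, 7/2) (v unrestricted at boundary; u is determined up to an additive constant); weak form: ∫_0^7/2 u'v' dx = ∫_0^7/2 (5*cos(10*π*x/7) + 4/7) v dx − v(7/2) − v(0) for all v ∈ V.

Multiply both sides by a test function v and integrate from 0 to 7/2:
  ∫_0^7/2 −u''(x) v(x) dx = ∫_0^7/2 f(x) v(x) dx.
Integrate the LHS by parts once:
  ∫_0^7/2 −u'' v dx = −[u'(x) v(x)]_0^7/2 + ∫_0^7/2 u'(x) v'(x) dx.
Thus ∫_0^7/2 u'(x) v'(x) dx = ∫_0^7/2 f(x) v(x) dx + [u'(x) v(x)]_0^7/2.
Choose V so that boundary terms are either known or forced to vanish.
u has inhomogeneous Neumann u'(0) = 1, u'(7/2) = -1. [u' v]_0^7/2 = (-1)·v(7/2) − (1)·v(0) = − v(7/2) − v(0). Take V = H^1(0, 7/2); boundary term becomes part of RHS.
Weak formulation: find u (satisfying any essential BC) such that ∫_0^7/2 u'(x) v'(x) dx = ∫_0^7/2 f v dx − v(7/2) − v(0) for all v ∈ V (Neumann data are natural BCs: they enter the RHS as boundary terms).
Substituting f(x) = 5*cos(10*π*x/7) + 4/7, the right-hand side is ∫_0^7/2 (5*cos(10*π*x/7) + 4/7) v dx − v(7/2) − v(0).
Compatibility check (pure Neumann): taking v ≡ 1 ∈ V gives 0 = ∫_0^7/2 f dx + (-1) − (1), i.e. ∫_0^7/2 f dx must equal u'(0) − u'(7/2) = 2. Indeed ∫_0^7/2 (5*cos(10*π*x/7) + 4/7) dx = 2, so the data are compatible. The solution is then unique only up to an additive constant (fix it e.g. by requiring ∫_0^7/2 u dx = 0).


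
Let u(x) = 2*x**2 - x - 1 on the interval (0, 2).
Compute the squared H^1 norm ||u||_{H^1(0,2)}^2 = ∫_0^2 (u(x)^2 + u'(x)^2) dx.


||u||_{H^1}^2 = 544/15

The H^1 norm (squared) on an interval (0, L) is
  ||u||_{H^1}^2 = ∫_0^L u(x)^2 dx + ∫_0^L u'(x)^2 dx.
Compute u'(x) = 4*x - 1.
Then u(x)^2 = 4*x**4 - 4*x**3 - 3*x**2 + 2*x + 1 and u'(x)^2 = 16*x**2 - 8*x + 1.
Integrate each monomial from 0 to 2 using ∫_0^2 c·x^n dx = c·2^(n+1)/(n+1):
  ∫_0^2 u(x)^2 dx = ∫_0^2 (4*x^4 - 4*x^3 - 3*x^2 + 2*x + 1) dx. Term by term:
    ∫_0^2 4*x^4 dx = 128/5;  ∫_0^2 -4*x^3 dx = -16;  ∫_0^2 -3*x^2 dx = -8;
    ∫_0^2 2*x dx = 4;  ∫_0^2 1 dx = 2.
  Sum: 128/5 − 16 − 8 + 4 + 2 = 38/5.
  ∫_0^2 u'(x)^2 dx = ∫_0^2 (16*x^2 - 8*x + 1) dx. Term by term:
    ∫_0^2 16*x^2 dx = 128/3;  ∫_0^2 -8*x dx = -16;  ∫_0^2 1 dx = 2.
  Sum: 128/3 − 16 + 2 = 86/3.
Adding: ||u||_{H^1}^2 = 38/5 + 86/3 = 544/15.


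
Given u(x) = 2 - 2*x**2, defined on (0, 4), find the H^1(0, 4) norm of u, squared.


||u||_{H^1}^2 = 15088/15

The H^1 norm (squared) on an interval (0, L) is
  ||u||_{H^1}^2 = ∫_0^L u(x)^2 dx + ∫_0^L u'(x)^2 dx.
Compute u'(x) = -4*x.
Then u(x)^2 = 4*x**4 - 8*x**2 + 4 and u'(x)^2 = 16*x**2.
Integrate each monomial from 0 to 4 using ∫_0^4 c·x^n dx = c·4^(n+1)/(n+1):
  ∫_0^4 u(x)^2 dx = ∫_0^4 (4*x^4 - 8*x^2 + 4) dx. Term by term:
    ∫_0^4 4*x^4 dx = 4096/5;  ∫_0^4 -8*x^2 dx = -512/3;  ∫_0^4 4 dx = 16.
  Sum: 4096/5 − 512/3 + 16 = 9968/15.
  ∫_0^4 u'(x)^2 dx = ∫_0^4 (16*x^2) dx. Term by term:
    ∫_0^4 16*x^2 dx = 1024/3.
Adding: ||u||_{H^1}^2 = 9968/15 + 1024/3 = 15088/15.


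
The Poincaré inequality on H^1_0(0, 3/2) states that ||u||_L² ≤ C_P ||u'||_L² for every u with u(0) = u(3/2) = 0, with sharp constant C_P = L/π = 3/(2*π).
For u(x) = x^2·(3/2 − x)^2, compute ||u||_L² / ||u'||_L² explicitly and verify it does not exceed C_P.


||u||_L² / ||u'||_L² = sqrt(3)/4 < C_P = 3/(2*π).

u(x) = x^2·(3/2 − x)^2, so u'(x) = x*(2*x - 3)*(4*x - 3)/2.
u(x) = x^2·(3/2 − x)^2 vanishes at x = 0 and x = 3/2, so u ∈ H^1_0(0, 3/2). Differentiate via the product rule and integrate the resulting polynomials term by term.
  ∫_0^3/2 u² dx = ∫_0^3/2 (x^8 - 6*x^7 + 27*x^6/2 - 27*x^5/2 + 81*x^4/16) dx. Term by term:
    ∫_0^3/2 x^8 dx = 2187/512;  ∫_0^3/2 -6*x^7 dx = -19683/1024;  ∫_0^3/2 27*x^6/2 dx = 59049/1792;
    ∫_0^3/2 -27*x^5/2 dx = -6561/256;  ∫_0^3/2 81*x^4/16 dx = 19683/2560.
  Sum: 2187/512 − 19683/1024 + 59049/1792 − 6561/256 + 19683/2560 = 2187/35840.
  ∫_0^3/2 (u')² dx = ∫_0^3/2 (16*x^6 - 72*x^5 + 117*x^4 - 81*x^3 + 81*x^2/4) dx. Term by term:
    ∫_0^3/2 16*x^6 dx = 2187/56;  ∫_0^3/2 -72*x^5 dx = -2187/16;  ∫_0^3/2 117*x^4 dx = 28431/160;
    ∫_0^3/2 -81*x^3 dx = -6561/64;  ∫_0^3/2 81*x^2/4 dx = 729/32.
  Sum: 2187/56 − 2187/16 + 28431/160 − 6561/64 + 729/32 = 729/2240.
∫_0^3/2 u² dx = 2187/35840, so ||u||_L² = 27*sqrt(105)/1120.
∫_0^3/2 (u')² dx = 729/2240, so ||u'||_L² = 27*sqrt(35)/280.
Ratio ||u||_L² / ||u'||_L² = sqrt(3)/4.
Sharp Poincaré constant on H^1_0(0, 3/2) is C_P = L/π = 3/(2*π), achieved by sin(2*π/3·x).
A polynomial bump cannot attain the sharp Poincaré constant (only the first sine eigenfunction does), so the ratio is strictly less than C_P, consistent with ||u||_L² ≤ C_P ||u'||_L².


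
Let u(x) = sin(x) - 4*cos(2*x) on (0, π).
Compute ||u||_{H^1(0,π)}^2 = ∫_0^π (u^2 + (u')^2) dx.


||u||_{H^1(0,π)}^2 = 80/3 + 41*π

u'(x) = 8*sin(2*x) + cos(x).
Expand u² and (u')² and integrate term by term on (0, π), using: for integers n ≥ 1, ∫_0^π sin²(nx) dx = ∫_0^π cos²(nx) dx = π/2; for n ≠ n', ∫_0^π sin(nx)sin(n'x) dx = ∫_0^π cos(nx)cos(n'x) dx = 0; and by product-to-sum, ∫_0^π sin(nx)cos(n'x) dx = ½∫_0^π [sin((n+n')x) + sin((n−n')x)] dx, which is 0 when n+n' is even and 2n/(n²−n'²) when n+n' is odd (it need not vanish on (0, π)).
  u² squared terms: (-4)²·∫cos(2x)² dx = 16·π/2 = 8*π;  (1)²·∫sin(x)² dx = 1·π/2 = π/2.
  u² cross terms: 2·(-4)·(1)·∫cos(2x)·sin(x) dx = -8·(-2/3) = 16/3.
  So ∫_0^π u² dx = 8*π + π/2 + 16/3 = 16/3 + 17*π/2.
  (u')² squared terms: (8)²·∫sin(2x)² dx = 64·π/2 = 32*π;  (1)²·∫cos(x)² dx = 1·π/2 = π/2.
  (u')² cross terms: 2·(8)·(1)·∫sin(2x)·cos(x) dx = 16·(4/3) = 64/3.
  So ∫_0^π (u')² dx = 32*π + π/2 + 64/3 = 64/3 + 65*π/2.
||u||_{H^1}^2 = (16/3 + 17*π/2) + (64/3 + 65*π/2) = 80/3 + 41*π.


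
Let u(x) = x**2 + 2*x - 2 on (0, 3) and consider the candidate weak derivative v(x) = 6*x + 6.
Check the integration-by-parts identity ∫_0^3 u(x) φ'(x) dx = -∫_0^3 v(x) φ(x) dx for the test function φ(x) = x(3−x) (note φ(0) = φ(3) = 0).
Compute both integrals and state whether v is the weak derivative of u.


LHS = -45/2, RHS = -135/2. No, v is not the weak derivative of u.

u(x) = x**2 + 2*x - 2, classical derivative u'(x) = 2*x + 2.
φ(x) = x(3−x), so φ'(x) = 3 - 2*x.
Note φ(0) = φ(3) = 0, so the boundary term u·φ vanishes.
LHS = ∫_0^3 u(x) φ'(x) dx = ∫_0^3 (-2*x^3 - x^2 + 10*x - 6) dx. Term by term:
  ∫_0^3 -2*x^3 dx = -81/2;  ∫_0^3 -x^2 dx = -9;  ∫_0^3 10*x dx = 45;
  ∫_0^3 -6 dx = -18.
Sum: -81/2 − 9 + 45 − 18 = -45/2.
So LHS = -45/2.
∫_0^3 v(x) φ(x) dx = ∫_0^3 (-6*x^3 + 12*x^2 + 18*x) dx. Term by term:
  ∫_0^3 -6*x^3 dx = -243/2;  ∫_0^3 12*x^2 dx = 108;  ∫_0^3 18*x dx = 81.
Sum: -243/2 + 108 + 81 = 135/2.
So RHS = -∫_0^3 v(x) φ(x) dx = -135/2.
LHS − RHS = 45 ≠ 0, so the identity fails.
(For a valid weak derivative the identity must hold for EVERY test function, in particular this one. The failure shows v is NOT the weak derivative of u.)
Correct weak derivative would be u'(x) = 2*x + 2.


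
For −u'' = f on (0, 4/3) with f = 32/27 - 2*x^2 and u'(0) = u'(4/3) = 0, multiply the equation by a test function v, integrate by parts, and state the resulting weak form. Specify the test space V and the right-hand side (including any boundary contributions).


V = H^1(0, 4/3) (no boundary constraint on v; u is determined up to an additive constant); weak form: ∫_0^4/3 u'v' dx = ∫_0^4/3 (32/27 - 2*x^2) v dx for all v ∈ V.

Multiply both sides by a test function v and integrate from 0 to 4/3:
  ∫_0^4/3 −u''(x) v(x) dx = ∫_0^4/3 f(x) v(x) dx.
Integrate the LHS by parts once:
  ∫_0^4/3 −u'' v dx = −[u'(x) v(x)]_0^4/3 + ∫_0^4/3 u'(x) v'(x) dx.
Thus ∫_0^4/3 u'(x) v'(x) dx = ∫_0^4/3 f(x) v(x) dx + [u'(x) v(x)]_0^4/3.
Choose V so that boundary terms are either known or forced to vanish.
u has homogeneous Neumann: u'(0) = u'(4/3) = 0. So [u' v]_0^4/3 = 0·v(4/3) − 0·v(0) = 0 for any v; take V = H^1(0, 4/3).
Weak formulation: find u (satisfying any essential BC) such that ∫_0^4/3 u'(x) v'(x) dx = ∫_0^4/3 f v dx for all v ∈ V (homogeneous Neumann, so boundary terms vanish).
Substituting f(x) = 32/27 - 2*x^2, the right-hand side is ∫_0^4/3 (32/27 - 2*x^2) v dx.
Compatibility check (pure Neumann): taking v ≡ 1 ∈ V gives 0 = ∫_0^4/3 f dx + (0) − (0), i.e. ∫_0^4/3 f dx must equal u'(0) − u'(4/3) = 0. Indeed ∫_0^4/3 (32/27 - 2*x^2) dx = 0, so the data are compatible. The solution is then unique only up to an additive constant (fix it e.g. by requiring ∫_0^4/3 u dx = 0).


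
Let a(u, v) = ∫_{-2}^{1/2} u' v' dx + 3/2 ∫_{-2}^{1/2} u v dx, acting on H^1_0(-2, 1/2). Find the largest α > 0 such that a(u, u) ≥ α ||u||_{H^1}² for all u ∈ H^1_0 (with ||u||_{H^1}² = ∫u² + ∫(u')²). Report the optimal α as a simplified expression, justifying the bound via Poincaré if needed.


α = 1

Coercivity of a(·,·) on H^1_0(-2, 1/2) means a(u, u) ≥ α ||u||_{H^1}² for every u ∈ H^1_0.
The interval has length L = 5/2, and Poincaré/coercivity depend only on L. Here a(u, u) = ∫(u')² + (3/2)·∫u².
Here c = 3/2 ≥ 1, so a(u,u) = ∫(u')² + c∫u² ≥ ∫(u')² + ∫u² = ||u||_{H^1}², i.e. α = 1 works. No larger α is possible: a(u,u) ≥ α||u||_{H^1}² means (1−α)∫(u')² ≥ (α−c)∫u², and for the modes u_n = sin(nπ(x−x₀)/L) (x₀ the left endpoint) one has ∫u_n²/∫(u_n')² = (L/(nπ))² → 0, so a(u_n,u_n)/||u_n||_{H^1}² → 1. Hence the optimal constant is α = 1.
Therefore α = 1.


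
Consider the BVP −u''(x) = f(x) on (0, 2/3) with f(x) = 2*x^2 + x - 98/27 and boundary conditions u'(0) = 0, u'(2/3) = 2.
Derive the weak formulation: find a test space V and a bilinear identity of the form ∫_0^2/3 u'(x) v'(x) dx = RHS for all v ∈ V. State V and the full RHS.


V = H^1(0, 2/3) (v unrestricted at boundary; u is determined up to an additive constant); weak form: ∫_0^2/3 u'v' dx = ∫_0^2/3 (2*x^2 + x - 98/27) v dx + 2·v(2/3) for all v ∈ V.

Multiply both sides by a test function v and integrate from 0 to 2/3:
  ∫_0^2/3 −u''(x) v(x) dx = ∫_0^2/3 f(x) v(x) dx.
Integrate the LHS by parts once:
  ∫_0^2/3 −u'' v dx = −[u'(x) v(x)]_0^2/3 + ∫_0^2/3 u'(x) v'(x) dx.
Thus ∫_0^2/3 u'(x) v'(x) dx = ∫_0^2/3 f(x) v(x) dx + [u'(x) v(x)]_0^2/3.
Choose V so that boundary terms are either known or forced to vanish.
u has inhomogeneous Neumann u'(0) = 0, u'(2/3) = 2. [u' v]_0^2/3 = (2)·v(2/3) − (0)·v(0) = 2·v(2/3). Take V = H^1(0, 2/3); boundary term becomes part of RHS.
Weak formulation: find u (satisfying any essential BC) such that ∫_0^2/3 u'(x) v'(x) dx = ∫_0^2/3 f v dx + 2·v(2/3) for all v ∈ V (Neumann data are natural BCs: they enter the RHS as boundary terms).
Substituting f(x) = 2*x^2 + x - 98/27, the right-hand side is ∫_0^2/3 (2*x^2 + x - 98/27) v dx + 2·v(2/3).
Compatibility check (pure Neumann): taking v ≡ 1 ∈ V gives 0 = ∫_0^2/3 f dx + (2) − (0), i.e. ∫_0^2/3 f dx must equal u'(0) − u'(2/3) = -2. Indeed ∫_0^2/3 (2*x^2 + x - 98/27) dx = -2, so the data are compatible. The solution is then unique only up to an additive constant (fix it e.g. by requiring ∫_0^2/3 u dx = 0).


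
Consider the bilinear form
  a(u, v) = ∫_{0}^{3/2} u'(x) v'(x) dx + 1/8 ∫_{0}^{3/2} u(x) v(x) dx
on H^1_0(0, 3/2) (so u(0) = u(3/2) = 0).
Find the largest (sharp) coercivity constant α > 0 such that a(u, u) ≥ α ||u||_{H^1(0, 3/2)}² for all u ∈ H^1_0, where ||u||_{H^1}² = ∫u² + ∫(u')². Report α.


α = (9 + 32*π^2)/(8*(9 + 4*π^2))

Coercivity of a(·,·) on H^1_0(0, 3/2) means a(u, u) ≥ α ||u||_{H^1}² for every u ∈ H^1_0.
The interval has length L = 3/2, and Poincaré/coercivity depend only on L. Here a(u, u) = ∫(u')² + (1/8)·∫u².
Here 0 < c = 1/8 < 1. The condition a(u,u) ≥ α||u||_{H^1}² reads (1−α)∫(u')² ≥ (α−c)∫u². Any admissible α is ≤ 1 (rapidly oscillating u have ∫u²/∫(u')² → 0), and α = 1 would force 0 ≥ (1−c)∫u², impossible since c < 1; so 1−α > 0. By the sharp Poincaré inequality on H^1_0 of an interval of length L, ∫(u')² ≥ (π/L)²∫u² with equality for the first sine mode sin(π(x−x₀)/L) (x₀ the left endpoint), so the inequality holds for all u iff (1−α)(π/L)² ≥ α − c, i.e. α ≤ ((π/L)² + c)/((π/L)² + 1) = (1 + c(L/π)²)/(1 + (L/π)²). With (π/L)² = 4*π^2/9 and c = 1/8, the largest admissible constant is α = ((π/L)² + c)/((π/L)² + 1).
Simplifying, α = (9 + 32*π^2)/(8*(9 + 4*π^2)).


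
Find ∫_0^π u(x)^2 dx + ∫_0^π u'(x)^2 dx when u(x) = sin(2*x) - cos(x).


||u||_{H^1(0,π)}^2 = -16/3 + 7*π/2

u'(x) = sin(x) + 2*cos(2*x).
Expand u² and (u')² and integrate term by term on (0, π), using: for integers n ≥ 1, ∫_0^π sin²(nx) dx = ∫_0^π cos²(nx) dx = π/2; for n ≠ n', ∫_0^π sin(nx)sin(n'x) dx = ∫_0^π cos(nx)cos(n'x) dx = 0; and by product-to-sum, ∫_0^π sin(nx)cos(n'x) dx = ½∫_0^π [sin((n+n')x) + sin((n−n')x)] dx, which is 0 when n+n' is even and 2n/(n²−n'²) when n+n' is odd (it need not vanish on (0, π)).
  u² squared terms: (-1)²·∫cos(x)² dx = 1·π/2 = π/2;  (1)²·∫sin(2x)² dx = 1·π/2 = π/2.
  u² cross terms: 2·(-1)·(1)·∫cos(x)·sin(2x) dx = -2·(4/3) = -8/3.
  So ∫_0^π u² dx = π/2 + π/2 − 8/3 = -8/3 + π.
  (u')² squared terms: (2)²·∫cos(2x)² dx = 4·π/2 = 2*π;  (1)²·∫sin(x)² dx = 1·π/2 = π/2.
  (u')² cross terms: 2·(2)·(1)·∫cos(2x)·sin(x) dx = 4·(-2/3) = -8/3.
  So ∫_0^π (u')² dx = 2*π + π/2 − 8/3 = -8/3 + 5*π/2.
||u||_{H^1}^2 = (-8/3 + π) + (-8/3 + 5*π/2) = -16/3 + 7*π/2.


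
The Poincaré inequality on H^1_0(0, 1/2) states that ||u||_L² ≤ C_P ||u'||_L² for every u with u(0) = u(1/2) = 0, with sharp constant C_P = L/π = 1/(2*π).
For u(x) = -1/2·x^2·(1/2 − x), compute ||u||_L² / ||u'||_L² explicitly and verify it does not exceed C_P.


||u||_L² / ||u'||_L² = sqrt(14)/28 < C_P = 1/(2*π).

u(x) = -1/2·x^2·(1/2 − x), so u'(x) = x*(3*x - 1)/2.
u(x) = -1/2·x^2·(1/2 − x) vanishes at x = 0 and x = 1/2, so u ∈ H^1_0(0, 1/2). Differentiate via the product rule and integrate the resulting polynomials term by term.
  ∫_0^1/2 u² dx = ∫_0^1/2 (x^6/4 - x^5/4 + x^4/16) dx. Term by term:
    ∫_0^1/2 x^6/4 dx = 1/3584;  ∫_0^1/2 -x^5/4 dx = -1/1536;  ∫_0^1/2 x^4/16 dx = 1/2560.
  Sum: 1/3584 − 1/1536 + 1/2560 = 1/53760.
  ∫_0^1/2 (u')² dx = ∫_0^1/2 (9*x^4/4 - 3*x^3/2 + x^2/4) dx. Term by term:
    ∫_0^1/2 9*x^4/4 dx = 9/640;  ∫_0^1/2 -3*x^3/2 dx = -3/128;  ∫_0^1/2 x^2/4 dx = 1/96.
  Sum: 9/640 − 3/128 + 1/96 = 1/960.
∫_0^1/2 u² dx = 1/53760, so ||u||_L² = sqrt(210)/3360.
∫_0^1/2 (u')² dx = 1/960, so ||u'||_L² = sqrt(15)/120.
Ratio ||u||_L² / ||u'||_L² = sqrt(14)/28.
Sharp Poincaré constant on H^1_0(0, 1/2) is C_P = L/π = 1/(2*π), achieved by sin(2*π·x).
A polynomial bump cannot attain the sharp Poincaré constant (only the first sine eigenfunction does), so the ratio is strictly less than C_P, consistent with ||u||_L² ≤ C_P ||u'||_L².


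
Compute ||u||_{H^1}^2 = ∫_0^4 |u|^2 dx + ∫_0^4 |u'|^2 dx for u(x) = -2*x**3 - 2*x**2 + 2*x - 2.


||u||_{H^1}^2 = 2559328/105

The H^1 norm (squared) on an interval (0, L) is
  ||u||_{H^1}^2 = ∫_0^L u(x)^2 dx + ∫_0^L u'(x)^2 dx.
Compute u'(x) = -6*x**2 - 4*x + 2.
Then u(x)^2 = 4*x**6 + 8*x**5 - 4*x**4 + 12*x**2 - 8*x + 4 and u'(x)^2 = 36*x**4 + 48*x**3 - 8*x**2 - 16*x + 4.
Integrate each monomial from 0 to 4 using ∫_0^4 c·x^n dx = c·4^(n+1)/(n+1):
  ∫_0^4 u(x)^2 dx = ∫_0^4 (4*x^6 + 8*x^5 - 4*x^4 + 12*x^2 - 8*x + 4) dx. Term by term:
    ∫_0^4 4*x^6 dx = 65536/7;  ∫_0^4 8*x^5 dx = 16384/3;  ∫_0^4 -4*x^4 dx = -4096/5;
    ∫_0^4 12*x^2 dx = 256;  ∫_0^4 -8*x dx = -64;  ∫_0^4 4 dx = 16.
  Sum: 65536/7 + 16384/3 − 4096/5 + 256 − 64 + 16 = 1492304/105.
  ∫_0^4 u'(x)^2 dx = ∫_0^4 (36*x^4 + 48*x^3 - 8*x^2 - 16*x + 4) dx. Term by term:
    ∫_0^4 36*x^4 dx = 36864/5;  ∫_0^4 48*x^3 dx = 3072;  ∫_0^4 -8*x^2 dx = -512/3;
    ∫_0^4 -16*x dx = -128;  ∫_0^4 4 dx = 16.
  Sum: 36864/5 + 3072 − 512/3 − 128 + 16 = 152432/15.
Adding: ||u||_{H^1}^2 = 1492304/105 + 152432/15 = 2559328/105.


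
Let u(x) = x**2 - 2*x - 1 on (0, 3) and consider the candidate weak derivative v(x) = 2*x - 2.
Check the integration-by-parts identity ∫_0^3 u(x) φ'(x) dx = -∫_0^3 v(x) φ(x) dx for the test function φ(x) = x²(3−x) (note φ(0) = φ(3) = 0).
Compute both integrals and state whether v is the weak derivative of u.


LHS = -54/5, RHS = -54/5. Yes, v = u' weakly.

u(x) = x**2 - 2*x - 1, classical derivative u'(x) = 2*x - 2.
φ(x) = x²(3−x), so φ'(x) = 3*x*(2 - x).
Note φ(0) = φ(3) = 0, so the boundary term u·φ vanishes.
LHS = ∫_0^3 u(x) φ'(x) dx = ∫_0^3 (-3*x^4 + 12*x^3 - 9*x^2 - 6*x) dx. Term by term:
  ∫_0^3 -3*x^4 dx = -729/5;  ∫_0^3 12*x^3 dx = 243;  ∫_0^3 -9*x^2 dx = -81;
  ∫_0^3 -6*x dx = -27.
Sum: -729/5 + 243 − 81 − 27 = -54/5.
So LHS = -54/5.
∫_0^3 v(x) φ(x) dx = ∫_0^3 (-2*x^4 + 8*x^3 - 6*x^2) dx. Term by term:
  ∫_0^3 -2*x^4 dx = -486/5;  ∫_0^3 8*x^3 dx = 162;  ∫_0^3 -6*x^2 dx = -54.
Sum: -486/5 + 162 − 54 = 54/5.
So RHS = -∫_0^3 v(x) φ(x) dx = -54/5.
LHS = RHS, so the identity holds for this test φ.
Moreover u is smooth here and v(x) = u'(x) = 2*x - 2 pointwise, so the identity holds for every test function. Hence v is the weak derivative of u.


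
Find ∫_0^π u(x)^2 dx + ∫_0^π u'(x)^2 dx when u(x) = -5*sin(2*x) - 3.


||u||_{H^1(0,π)}^2 = 143*π/2

u'(x) = -10*cos(2*x).
Expand u² and (u')² and integrate term by term on (0, π), using: for integers n ≥ 1, ∫_0^π sin²(nx) dx = ∫_0^π cos²(nx) dx = π/2; for n ≠ n', ∫_0^π sin(nx)sin(n'x) dx = ∫_0^π cos(nx)cos(n'x) dx = 0; and by product-to-sum, ∫_0^π sin(nx)cos(n'x) dx = ½∫_0^π [sin((n+n')x) + sin((n−n')x)] dx, which is 0 when n+n' is even and 2n/(n²−n'²) when n+n' is odd (it need not vanish on (0, π)). For the constant mode: ∫_0^π 1 dx = π, ∫_0^π cos(nx) dx = 0, ∫_0^π sin(nx) dx = (1−(−1)^n)/n.
  u² squared terms: (-3)²·∫1 dx = 9·π = 9*π;  (-5)²·∫sin(2x)² dx = 25·π/2 = 25*π/2.
  u² cross terms: 2·(-3)·(-5)·∫1·sin(2x) dx = 30·(0) = 0.
  So ∫_0^π u² dx = 9*π + 25*π/2 + 0 = 43*π/2.
  (u')² squared terms: (-10)²·∫cos(2x)² dx = 100·π/2 = 50*π.
  So ∫_0^π (u')² dx = 50*π.
||u||_{H^1}^2 = (43*π/2) + (50*π) = 143*π/2.


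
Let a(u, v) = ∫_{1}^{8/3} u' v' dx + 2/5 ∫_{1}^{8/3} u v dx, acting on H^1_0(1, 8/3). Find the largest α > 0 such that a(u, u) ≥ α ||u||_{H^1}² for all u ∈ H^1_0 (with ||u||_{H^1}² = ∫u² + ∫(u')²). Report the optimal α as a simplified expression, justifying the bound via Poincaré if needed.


α = (10 + 9*π^2)/(25 + 9*π^2)

Coercivity of a(·,·) on H^1_0(1, 8/3) means a(u, u) ≥ α ||u||_{H^1}² for every u ∈ H^1_0.
The interval has length L = 5/3, and Poincaré/coercivity depend only on L. Here a(u, u) = ∫(u')² + (2/5)·∫u².
Here 0 < c = 2/5 < 1. The condition a(u,u) ≥ α||u||_{H^1}² reads (1−α)∫(u')² ≥ (α−c)∫u². Any admissible α is ≤ 1 (rapidly oscillating u have ∫u²/∫(u')² → 0), and α = 1 would force 0 ≥ (1−c)∫u², impossible since c < 1; so 1−α > 0. By the sharp Poincaré inequality on H^1_0 of an interval of length L, ∫(u')² ≥ (π/L)²∫u² with equality for the first sine mode sin(π(x−x₀)/L) (x₀ the left endpoint), so the inequality holds for all u iff (1−α)(π/L)² ≥ α − c, i.e. α ≤ ((π/L)² + c)/((π/L)² + 1) = (1 + c(L/π)²)/(1 + (L/π)²). With (π/L)² = 9*π^2/25 and c = 2/5, the largest admissible constant is α = ((π/L)² + c)/((π/L)² + 1).
Simplifying, α = (10 + 9*π^2)/(25 + 9*π^2).
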